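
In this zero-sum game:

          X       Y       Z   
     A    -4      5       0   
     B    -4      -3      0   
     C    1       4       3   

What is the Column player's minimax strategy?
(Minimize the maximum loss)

Column should play X, value = 1

Work:
Column player minimizes Row's maximum payoff:
Column X: max payoff to Row = 1
Column Y: max payoff to Row = 5
Column Z: max payoff to Row = 3
Minimum is 1, achieved by column X.
Minimax strategy: X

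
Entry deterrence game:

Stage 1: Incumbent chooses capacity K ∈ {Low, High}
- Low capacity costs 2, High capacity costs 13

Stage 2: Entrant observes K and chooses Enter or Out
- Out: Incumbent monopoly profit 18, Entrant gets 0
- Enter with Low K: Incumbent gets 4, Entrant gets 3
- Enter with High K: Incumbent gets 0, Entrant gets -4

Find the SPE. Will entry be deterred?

SPE: (High, Enter|Low, Out|High); Entry deterred. Incumbent net profit = 5

Work:
After Low K: Entrant enters (3 > 0)
After High K: Entrant stays out (-4 < 0)
Incumbent: Low → 4−2=2, High → 18−13=5
Incumbent chooses High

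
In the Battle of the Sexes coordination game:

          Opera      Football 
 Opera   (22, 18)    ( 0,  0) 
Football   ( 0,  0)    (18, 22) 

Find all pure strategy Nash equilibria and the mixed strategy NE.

Pure NE: (Opera, Opera) and (Football, Football); Mixed NE: p = 0.55, q = 0.45

Work:
Check pure NE:
(Opera, Opera): (22, 18) - no unilateral deviation beneficial
(Football, Football): (18, 22) - no unilateral deviation beneficial
Mixed NE: P1 plays Opera with p = 0.55, P2 plays Opera with q = 0.45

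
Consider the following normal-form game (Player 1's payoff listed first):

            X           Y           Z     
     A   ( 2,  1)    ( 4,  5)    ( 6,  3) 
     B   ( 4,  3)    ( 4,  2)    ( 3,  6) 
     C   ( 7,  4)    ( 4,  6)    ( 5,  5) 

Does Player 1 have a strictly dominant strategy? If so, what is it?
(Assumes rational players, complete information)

No strictly dominant strategy exists for Player 1

Work:
A strategy strictly dominates another if it gives a strictly higher payoff against every opponent action. Compare each pair of P1's strategies column-by-column:
  A vs B: [2 vs 4, 4 vs 4, 6 vs 3] → A does not strictly dominate B (column X: 2 ≤ 4)
  A vs C: [2 vs 7, 4 vs 4, 6 vs 5] → A does not strictly dominate C (column X: 2 ≤ 7)
  B vs A: [4 vs 2, 4 vs 4, 3 vs 6] → B does not strictly dominate A (column Y: 4 ≤ 4)
  B vs C: [4 vs 7, 4 vs 4, 3 vs 5] → B does not strictly dominate C (column X: 4 ≤ 7)
  C vs A: [7 vs 2, 4 vs 4, 5 vs 6] → C does not strictly dominate A (column Y: 4 ≤ 4)
  C vs B: [7 vs 4, 4 vs 4, 5 vs 3] → C does not strictly dominate B (column Y: 4 ≤ 4)
No single strategy strictly dominates all others → no strictly dominant strategy.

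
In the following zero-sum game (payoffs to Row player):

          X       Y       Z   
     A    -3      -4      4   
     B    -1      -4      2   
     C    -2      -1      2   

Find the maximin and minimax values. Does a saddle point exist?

Maximin = -2, Minimax = -1, Saddle: False

Work:
Row minimums: [-4, -4, -2] → maximin = -2
Column maximums: [-1, -1, 4] → minimax = -1
No saddle point (maximin ≠ minimax). Mixed strategy needed.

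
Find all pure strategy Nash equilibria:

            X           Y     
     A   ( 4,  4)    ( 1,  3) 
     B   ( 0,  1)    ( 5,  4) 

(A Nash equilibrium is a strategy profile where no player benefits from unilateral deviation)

Nash equilibrium: (A, X), (B, Y)

Work:
Best responses:
  P1 vs X: payoffs [4, 0] → best response A (payoff 4)
  P1 vs Y: payoffs [1, 5] → best response B (payoff 5)
  P2 vs A: payoffs [4, 3] → best response X (payoff 4)
  P2 vs B: payoffs [1, 4] → best response Y (payoff 4)
Mutual best responses: (A,X), (B,Y) → Nash equilibria.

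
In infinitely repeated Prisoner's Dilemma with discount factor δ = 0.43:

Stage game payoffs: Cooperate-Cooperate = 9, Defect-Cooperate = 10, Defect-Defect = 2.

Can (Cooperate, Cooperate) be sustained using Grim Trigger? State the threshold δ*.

δ* = 0.125; since δ = 0.43 ≥ 0.125, cooperation can be sustained

Work:
For Grim Trigger:
Cooperate forever: 9/(1-δ)
Defect then punished: 10 + 2·δ/(1-δ)
Need: 9/(1-δ) ≥ 10 + 2·δ/(1-δ)
Solving: δ ≥ (T-R)/(T-P) = (10-9)/(10-2) = 0.125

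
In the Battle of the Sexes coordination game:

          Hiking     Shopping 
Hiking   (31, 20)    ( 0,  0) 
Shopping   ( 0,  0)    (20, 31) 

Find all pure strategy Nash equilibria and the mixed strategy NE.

Pure NE: (Hiking, Hiking) and (Shopping, Shopping); Mixed NE: p = 0.6078, q = 0.3922

Work:
Check pure NE:
(Hiking, Hiking): (31, 20) - no unilateral deviation beneficial
(Shopping, Shopping): (20, 31) - no unilateral deviation beneficial
Mixed NE: P1 plays Hiking with p = 0.6078, P2 plays Hiking with q = 0.3922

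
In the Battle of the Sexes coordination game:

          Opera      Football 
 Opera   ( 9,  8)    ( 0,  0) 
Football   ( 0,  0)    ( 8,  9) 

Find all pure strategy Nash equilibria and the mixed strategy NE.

Pure NE: (Opera, Opera) and (Football, Football); Mixed NE: p = 0.5294, q = 0.4706

Work:
Check pure NE:
(Opera, Opera): (9, 8) - no unilateral deviation beneficial
(Football, Football): (8, 9) - no unilateral deviation beneficial
Mixed NE: P1 plays Opera with p = 0.5294, P2 plays Opera with q = 0.4706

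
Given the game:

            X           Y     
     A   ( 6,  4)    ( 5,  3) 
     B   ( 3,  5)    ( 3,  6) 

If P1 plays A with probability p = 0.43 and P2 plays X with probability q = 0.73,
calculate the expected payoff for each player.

E[P1] = 4.1739, E[P2] = 4.6078

Work:
E[P1] = p·q·π₁(A,X) + p·(1-q)·π₁(A,Y) + (1-p)·q·π₁(B,X) + (1-p)·(1-q)·π₁(B,Y)
= 0.43·0.73·6 + 0.43·0.27·5 + 0.57·0.73·3 + 0.57·0.27·3
= 4.1739

E[P2] = 4.6078 (similar calculation)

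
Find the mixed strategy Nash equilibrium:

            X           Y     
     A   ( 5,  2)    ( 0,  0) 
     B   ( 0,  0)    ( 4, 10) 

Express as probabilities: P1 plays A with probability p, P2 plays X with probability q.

p = 0.8333, q = 0.4444

Work:
Find probabilities that make opponent indifferent:
P2 chooses q to make P1 indifferent between A and B
P1 chooses p to make P2 indifferent between X and Y
Mixed NE: P1 plays (A: 0.8333, B: 0.1667), P2 plays (X: 0.4444, Y: 0.5556)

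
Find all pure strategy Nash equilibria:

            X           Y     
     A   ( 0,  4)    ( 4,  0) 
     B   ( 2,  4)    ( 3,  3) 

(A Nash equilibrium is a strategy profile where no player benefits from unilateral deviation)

Nash equilibrium: (B, X)

Work:
Best responses:
  P1 vs X: payoffs [0, 2] → best response B (payoff 2)
  P1 vs Y: payoffs [4, 3] → best response A (payoff 4)
  P2 vs A: payoffs [4, 0] → best response X (payoff 4)
  P2 vs B: payoffs [4, 3] → best response X (payoff 4)
Mutual best responses: (B,X) → Nash equilibria.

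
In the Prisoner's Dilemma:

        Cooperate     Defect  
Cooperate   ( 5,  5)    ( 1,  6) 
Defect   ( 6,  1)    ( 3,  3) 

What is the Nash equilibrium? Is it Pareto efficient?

(Defect, Defect) is NE; not Pareto efficient

Work:
Defect dominates Cooperate for both players:
If P2 cooperates: Defect (6) > Cooperate (5)
If P2 defects: Defect (3) > Cooperate (1)
NE: (Defect, Defect) with payoff (3, 3)
But (Cooperate, Cooperate) = (5, 5) Pareto dominates (3, 3)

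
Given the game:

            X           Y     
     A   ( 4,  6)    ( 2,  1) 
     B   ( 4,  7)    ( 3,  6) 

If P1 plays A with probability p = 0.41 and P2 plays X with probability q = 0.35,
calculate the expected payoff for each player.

E[P1] = 3.0835, E[P2] = 4.874

Work:
E[P1] = p·q·π₁(A,X) + p·(1-q)·π₁(A,Y) + (1-p)·q·π₁(B,X) + (1-p)·(1-q)·π₁(B,Y)
= 0.41·0.35·4 + 0.41·0.65·2 + 0.59·0.35·4 + 0.59·0.65·3
= 3.0835

E[P2] = 4.874 (similar calculation)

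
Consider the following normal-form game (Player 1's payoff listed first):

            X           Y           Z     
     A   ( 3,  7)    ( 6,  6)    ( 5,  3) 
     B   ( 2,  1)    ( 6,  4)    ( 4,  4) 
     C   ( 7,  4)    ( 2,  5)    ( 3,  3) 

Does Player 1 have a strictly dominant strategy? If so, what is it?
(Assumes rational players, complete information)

No strictly dominant strategy exists for Player 1

Work:
A strategy strictly dominates another if it gives a strictly higher payoff against every opponent action. Compare each pair of P1's strategies column-by-column:
  A vs B: [3 vs 2, 6 vs 6, 5 vs 4] → A does not strictly dominate B (column Y: 6 ≤ 6)
  A vs C: [3 vs 7, 6 vs 2, 5 vs 3] → A does not strictly dominate C (column X: 3 ≤ 7)
  B vs A: [2 vs 3, 6 vs 6, 4 vs 5] → B does not strictly dominate A (column X: 2 ≤ 3)
  B vs C: [2 vs 7, 6 vs 2, 4 vs 3] → B does not strictly dominate C (column X: 2 ≤ 7)
  C vs A: [7 vs 3, 2 vs 6, 3 vs 5] → C does not strictly dominate A (column Y: 2 ≤ 6)
  C vs B: [7 vs 2, 2 vs 6, 3 vs 4] → C does not strictly dominate B (column Y: 2 ≤ 6)
No single strategy strictly dominates all others → no strictly dominant strategy.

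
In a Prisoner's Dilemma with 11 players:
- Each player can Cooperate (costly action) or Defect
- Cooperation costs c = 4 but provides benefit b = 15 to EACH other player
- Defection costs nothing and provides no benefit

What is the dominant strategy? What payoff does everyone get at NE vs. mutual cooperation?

Dominant: Defect; NE payoff = 0; Coop payoff = 146

Work:
Defect dominates (saves cost c = 4, benefit to others is external)
NE: All defect → everyone gets 0
If all cooperate: each receives (10)×15 - 4 = 146
Social dilemma: 146 > 0 but NE gives 0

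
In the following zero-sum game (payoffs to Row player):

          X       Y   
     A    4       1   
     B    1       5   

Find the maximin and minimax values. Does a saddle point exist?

Maximin = 1, Minimax = 4, Saddle: False

Work:
Row minimums: [1, 1] → maximin = 1
Column maximums: [4, 5] → minimax = 4
No saddle point (maximin ≠ minimax). Mixed strategy needed.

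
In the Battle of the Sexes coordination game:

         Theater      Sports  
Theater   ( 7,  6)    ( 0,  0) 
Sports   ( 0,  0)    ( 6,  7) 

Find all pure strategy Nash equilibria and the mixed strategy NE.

Pure NE: (Theater, Theater) and (Sports, Sports); Mixed NE: p = 0.5385, q = 0.4615

Work:
Check pure NE:
(Theater, Theater): (7, 6) - no unilateral deviation beneficial
(Sports, Sports): (6, 7) - no unilateral deviation beneficial
Mixed NE: P1 plays Theater with p = 0.5385, P2 plays Theater with q = 0.4615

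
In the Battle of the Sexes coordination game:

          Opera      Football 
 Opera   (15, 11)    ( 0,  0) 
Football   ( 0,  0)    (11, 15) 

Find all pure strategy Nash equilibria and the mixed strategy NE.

Pure NE: (Opera, Opera) and (Football, Football); Mixed NE: p = 0.5769, q = 0.4231

Work:
Check pure NE:
(Opera, Opera): (15, 11) - no unilateral deviation beneficial
(Football, Football): (11, 15) - no unilateral deviation beneficial
Mixed NE: P1 plays Opera with p = 0.5769, P2 plays Opera with q = 0.4231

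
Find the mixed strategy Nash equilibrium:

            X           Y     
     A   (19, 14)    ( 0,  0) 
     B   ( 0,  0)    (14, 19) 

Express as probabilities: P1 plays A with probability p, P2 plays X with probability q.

p = 0.5758, q = 0.4242

Work:
Find probabilities that make opponent indifferent:
P2 chooses q to make P1 indifferent between A and B
P1 chooses p to make P2 indifferent between X and Y
Mixed NE: P1 plays (A: 0.5758, B: 0.4242), P2 plays (X: 0.4242, Y: 0.5758)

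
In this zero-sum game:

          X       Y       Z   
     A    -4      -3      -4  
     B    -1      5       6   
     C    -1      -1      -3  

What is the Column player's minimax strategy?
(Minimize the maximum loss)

Column should play X, value = -1

Work:
Column player minimizes Row's maximum payoff:
Column X: max payoff to Row = -1
Column Y: max payoff to Row = 5
Column Z: max payoff to Row = 6
Minimum is -1, achieved by column X.
Minimax strategy: X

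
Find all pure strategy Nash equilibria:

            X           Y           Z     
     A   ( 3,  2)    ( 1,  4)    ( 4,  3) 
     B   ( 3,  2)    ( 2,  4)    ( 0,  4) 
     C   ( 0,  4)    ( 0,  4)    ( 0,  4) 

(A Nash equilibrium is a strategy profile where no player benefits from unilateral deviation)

Nash equilibrium: (B, Y)

Work:
Best responses:
  P1 vs X: payoffs [3, 3, 0] → best response A/B (payoff 3)
  P1 vs Y: payoffs [1, 2, 0] → best response B (payoff 2)
  P1 vs Z: payoffs [4, 0, 0] → best response A (payoff 4)
  P2 vs A: payoffs [2, 4, 3] → best response Y (payoff 4)
  P2 vs B: payoffs [2, 4, 4] → best response Y/Z (payoff 4)
  P2 vs C: payoffs [4, 4, 4] → best response X/Y/Z (payoff 4)
Mutual best responses: (B,Y) → Nash equilibria.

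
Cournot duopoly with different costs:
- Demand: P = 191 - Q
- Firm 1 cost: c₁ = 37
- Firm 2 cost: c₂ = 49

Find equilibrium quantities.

q₁* = 55.33, q₂* = 43.33

Work:
Reaction: q₁ = (191 - 37 - q₂)/2
Reaction: q₂ = (191 - 49 - q₁)/2
Solve simultaneously:
q₁* = (191 - 2×37 + 49)/3 = 55.33
q₂* = (191 - 2×49 + 37)/3 = 43.33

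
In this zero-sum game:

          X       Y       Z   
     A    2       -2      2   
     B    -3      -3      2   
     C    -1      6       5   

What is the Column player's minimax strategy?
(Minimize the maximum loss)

Column should play X, value = 2

Work:
Column player minimizes Row's maximum payoff:
Column X: max payoff to Row = 2
Column Y: max payoff to Row = 6
Column Z: max payoff to Row = 5
Minimum is 2, achieved by column X.
Minimax strategy: X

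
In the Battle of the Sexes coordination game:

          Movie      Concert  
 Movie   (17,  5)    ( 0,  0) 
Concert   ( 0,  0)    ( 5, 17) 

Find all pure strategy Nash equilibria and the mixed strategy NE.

Pure NE: (Movie, Movie) and (Concert, Concert); Mixed NE: p = 0.7727, q = 0.2273

Work:
Check pure NE:
(Movie, Movie): (17, 5) - no unilateral deviation beneficial
(Concert, Concert): (5, 17) - no unilateral deviation beneficial
Mixed NE: P1 plays Movie with p = 0.7727, P2 plays Movie with q = 0.2273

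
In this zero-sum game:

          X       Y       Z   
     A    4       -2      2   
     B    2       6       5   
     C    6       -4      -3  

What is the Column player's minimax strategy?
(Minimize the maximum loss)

Column should play Z, value = 5

Work:
Column player minimizes Row's maximum payoff:
Column X: max payoff to Row = 6
Column Y: max payoff to Row = 6
Column Z: max payoff to Row = 5
Minimum is 5, achieved by column Z.
Minimax strategy: Z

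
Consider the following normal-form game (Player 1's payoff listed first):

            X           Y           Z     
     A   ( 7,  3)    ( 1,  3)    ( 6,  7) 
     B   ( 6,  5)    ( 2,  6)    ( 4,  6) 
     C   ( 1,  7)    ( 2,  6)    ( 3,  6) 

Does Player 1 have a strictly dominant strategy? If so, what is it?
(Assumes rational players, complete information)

No strictly dominant strategy exists for Player 1

Work:
A strategy strictly dominates another if it gives a strictly higher payoff against every opponent action. Compare each pair of P1's strategies column-by-column:
  A vs B: [7 vs 6, 1 vs 2, 6 vs 4] → A does not strictly dominate B (column Y: 1 ≤ 2)
  A vs C: [7 vs 1, 1 vs 2, 6 vs 3] → A does not strictly dominate C (column Y: 1 ≤ 2)
  B vs A: [6 vs 7, 2 vs 1, 4 vs 6] → B does not strictly dominate A (column X: 6 ≤ 7)
  B vs C: [6 vs 1, 2 vs 2, 4 vs 3] → B does not strictly dominate C (column Y: 2 ≤ 2)
  C vs A: [1 vs 7, 2 vs 1, 3 vs 6] → C does not strictly dominate A (column X: 1 ≤ 7)
  C vs B: [1 vs 6, 2 vs 2, 3 vs 4] → C does not strictly dominate B (column X: 1 ≤ 6)
No single strategy strictly dominates all others → no strictly dominant strategy.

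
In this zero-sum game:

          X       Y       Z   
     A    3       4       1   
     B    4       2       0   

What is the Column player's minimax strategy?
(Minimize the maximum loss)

Column should play Z, value = 1

Work:
Column player minimizes Row's maximum payoff:
Column X: max payoff to Row = 4
Column Y: max payoff to Row = 4
Column Z: max payoff to Row = 1
Minimum is 1, achieved by column Z.
Minimax strategy: Z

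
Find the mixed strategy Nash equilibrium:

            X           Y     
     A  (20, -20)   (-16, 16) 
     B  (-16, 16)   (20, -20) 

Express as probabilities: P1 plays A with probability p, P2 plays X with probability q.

p = 0.5, q = 0.5

Work:
Find probabilities that make opponent indifferent:
P2 chooses q to make P1 indifferent between A and B
P1 chooses p to make P2 indifferent between X and Y
Mixed NE: P1 plays (A: 0.5, B: 0.5), P2 plays (X: 0.5, Y: 0.5)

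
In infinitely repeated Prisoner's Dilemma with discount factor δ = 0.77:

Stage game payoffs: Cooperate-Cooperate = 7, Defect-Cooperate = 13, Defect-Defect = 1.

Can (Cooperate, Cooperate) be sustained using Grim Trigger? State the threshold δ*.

δ* = 0.5; since δ = 0.77 ≥ 0.5, cooperation can be sustained

Work:
For Grim Trigger:
Cooperate forever: 7/(1-δ)
Defect then punished: 13 + 1·δ/(1-δ)
Need: 7/(1-δ) ≥ 13 + 1·δ/(1-δ)
Solving: δ ≥ (T-R)/(T-P) = (13-7)/(13-1) = 0.5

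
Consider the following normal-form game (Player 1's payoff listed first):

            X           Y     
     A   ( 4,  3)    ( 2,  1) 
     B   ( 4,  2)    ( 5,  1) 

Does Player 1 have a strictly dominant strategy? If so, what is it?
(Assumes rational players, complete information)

No strictly dominant strategy exists for Player 1

Work:
A strategy strictly dominates another if it gives a strictly higher payoff against every opponent action. Compare each pair of P1's strategies column-by-column:
  A vs B: [4 vs 4, 2 vs 5] → A does not strictly dominate B (column X: 4 ≤ 4)
  B vs A: [4 vs 4, 5 vs 2] → B does not strictly dominate A (column X: 4 ≤ 4)
No single strategy strictly dominates all others → no strictly dominant strategy.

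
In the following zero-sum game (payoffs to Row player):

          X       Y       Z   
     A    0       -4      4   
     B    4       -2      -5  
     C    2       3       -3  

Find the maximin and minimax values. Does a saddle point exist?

Maximin = -3, Minimax = 3, Saddle: False

Work:
Row minimums: [-4, -5, -3] → maximin = -3
Column maximums: [4, 3, 4] → minimax = 3
No saddle point (maximin ≠ minimax). Mixed strategy needed.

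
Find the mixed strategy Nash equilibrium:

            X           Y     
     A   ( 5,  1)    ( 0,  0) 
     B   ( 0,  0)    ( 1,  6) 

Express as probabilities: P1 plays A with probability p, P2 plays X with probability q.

p = 0.8571, q = 0.1667

Work:
Find probabilities that make opponent indifferent:
P2 chooses q to make P1 indifferent between A and B
P1 chooses p to make P2 indifferent between X and Y
Mixed NE: P1 plays (A: 0.8571, B: 0.1429), P2 plays (X: 0.1667, Y: 0.8333)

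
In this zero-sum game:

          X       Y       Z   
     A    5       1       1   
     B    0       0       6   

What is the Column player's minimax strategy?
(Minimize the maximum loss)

Column should play Y, value = 1

Work:
Column player minimizes Row's maximum payoff:
Column X: max payoff to Row = 5
Column Y: max payoff to Row = 1
Column Z: max payoff to Row = 6
Minimum is 1, achieved by column Y.
Minimax strategy: Y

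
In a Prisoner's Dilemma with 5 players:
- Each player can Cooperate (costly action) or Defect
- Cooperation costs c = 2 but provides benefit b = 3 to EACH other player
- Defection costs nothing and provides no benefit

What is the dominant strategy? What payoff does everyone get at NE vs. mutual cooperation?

Dominant: Defect; NE payoff = 0; Coop payoff = 10

Work:
Defect dominates (saves cost c = 2, benefit to others is external)
NE: All defect → everyone gets 0
If all cooperate: each receives (4)×3 - 2 = 10
Social dilemma: 10 > 0 but NE gives 0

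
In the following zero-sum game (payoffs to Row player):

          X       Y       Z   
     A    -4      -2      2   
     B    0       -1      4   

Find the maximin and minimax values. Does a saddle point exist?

Maximin = -1, Minimax = -1, Saddle: True

Work:
Row minimums: [-4, -1] → maximin = -1
Column maximums: [0, -1, 4] → minimax = -1
Saddle point exists! Game value = -1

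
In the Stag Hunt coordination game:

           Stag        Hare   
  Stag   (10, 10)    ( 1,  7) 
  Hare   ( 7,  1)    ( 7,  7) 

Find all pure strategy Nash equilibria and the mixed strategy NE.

Pure NE: (Stag, Stag) and (Hare, Hare); Mixed NE: p = 0.6667, q = 0.6667

Work:
Check pure NE:
(Stag, Stag): (10, 10) - no unilateral deviation beneficial
(Hare, Hare): (7, 7) - no unilateral deviation beneficial
Mixed NE: P1 plays Stag with p = 0.6667, P2 plays Stag with q = 0.6667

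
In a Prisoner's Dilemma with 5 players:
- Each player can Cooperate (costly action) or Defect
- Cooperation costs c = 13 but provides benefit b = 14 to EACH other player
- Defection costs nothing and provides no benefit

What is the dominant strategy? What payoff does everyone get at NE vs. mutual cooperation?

Dominant: Defect; NE payoff = 0; Coop payoff = 43

Work:
Defect dominates (saves cost c = 13, benefit to others is external)
NE: All defect → everyone gets 0
If all cooperate: each receives (4)×14 - 13 = 43
Social dilemma: 43 > 0 but NE gives 0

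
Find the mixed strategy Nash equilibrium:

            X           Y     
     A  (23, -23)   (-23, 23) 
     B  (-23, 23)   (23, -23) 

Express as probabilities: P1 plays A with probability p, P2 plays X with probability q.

p = 0.5, q = 0.5

Work:
Find probabilities that make opponent indifferent:
P2 chooses q to make P1 indifferent between A and B
P1 chooses p to make P2 indifferent between X and Y
Mixed NE: P1 plays (A: 0.5, B: 0.5), P2 plays (X: 0.5, Y: 0.5)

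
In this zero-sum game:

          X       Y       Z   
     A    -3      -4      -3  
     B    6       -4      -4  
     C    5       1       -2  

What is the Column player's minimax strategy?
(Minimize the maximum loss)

Column should play Z, value = -2

Work:
Column player minimizes Row's maximum payoff:
Column X: max payoff to Row = 6
Column Y: max payoff to Row = 1
Column Z: max payoff to Row = -2
Minimum is -2, achieved by column Z.
Minimax strategy: Z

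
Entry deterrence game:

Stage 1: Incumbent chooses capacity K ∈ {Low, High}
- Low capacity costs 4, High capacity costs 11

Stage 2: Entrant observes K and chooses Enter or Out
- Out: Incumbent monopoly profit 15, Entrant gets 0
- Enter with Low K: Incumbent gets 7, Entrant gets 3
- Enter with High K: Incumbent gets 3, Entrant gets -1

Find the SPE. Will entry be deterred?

SPE: (High, Enter|Low, Out|High); Entry deterred. Incumbent net profit = 4

Work:
After Low K: Entrant enters (3 > 0)
After High K: Entrant stays out (-1 < 0)
Incumbent: Low → 7−4=3, High → 15−11=4
Incumbent chooses High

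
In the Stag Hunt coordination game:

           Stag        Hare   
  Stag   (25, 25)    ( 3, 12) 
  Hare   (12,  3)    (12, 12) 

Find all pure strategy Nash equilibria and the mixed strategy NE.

Pure NE: (Stag, Stag) and (Hare, Hare); Mixed NE: p = 0.4091, q = 0.4091

Work:
Check pure NE:
(Stag, Stag): (25, 25) - no unilateral deviation beneficial
(Hare, Hare): (12, 12) - no unilateral deviation beneficial
Mixed NE: P1 plays Stag with p = 0.4091, P2 plays Stag with q = 0.4091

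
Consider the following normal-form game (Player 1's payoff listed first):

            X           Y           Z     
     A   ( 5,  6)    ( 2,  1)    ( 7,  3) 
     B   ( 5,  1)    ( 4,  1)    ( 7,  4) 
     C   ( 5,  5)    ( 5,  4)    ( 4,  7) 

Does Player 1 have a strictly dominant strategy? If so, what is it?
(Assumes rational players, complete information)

No strictly dominant strategy exists for Player 1

Work:
A strategy strictly dominates another if it gives a strictly higher payoff against every opponent action. Compare each pair of P1's strategies column-by-column:
  A vs B: [5 vs 5, 2 vs 4, 7 vs 7] → A does not strictly dominate B (column X: 5 ≤ 5)
  A vs C: [5 vs 5, 2 vs 5, 7 vs 4] → A does not strictly dominate C (column X: 5 ≤ 5)
  B vs A: [5 vs 5, 4 vs 2, 7 vs 7] → B does not strictly dominate A (column X: 5 ≤ 5)
  B vs C: [5 vs 5, 4 vs 5, 7 vs 4] → B does not strictly dominate C (column X: 5 ≤ 5)
  C vs A: [5 vs 5, 5 vs 2, 4 vs 7] → C does not strictly dominate A (column X: 5 ≤ 5)
  C vs B: [5 vs 5, 5 vs 4, 4 vs 7] → C does not strictly dominate B (column X: 5 ≤ 5)
No single strategy strictly dominates all others → no strictly dominant strategy.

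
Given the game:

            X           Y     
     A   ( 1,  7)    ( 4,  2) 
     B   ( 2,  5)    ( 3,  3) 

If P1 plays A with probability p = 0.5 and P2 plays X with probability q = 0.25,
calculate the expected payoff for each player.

E[P1] = 3.0, E[P2] = 3.375

Work:
E[P1] = p·q·π₁(A,X) + p·(1-q)·π₁(A,Y) + (1-p)·q·π₁(B,X) + (1-p)·(1-q)·π₁(B,Y)
= 0.5·0.25·1 + 0.5·0.75·4 + 0.5·0.25·2 + 0.5·0.75·3
= 3.0

E[P2] = 3.375 (similar calculation)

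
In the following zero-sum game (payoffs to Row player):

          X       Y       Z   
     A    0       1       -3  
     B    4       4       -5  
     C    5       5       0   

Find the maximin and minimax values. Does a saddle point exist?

Maximin = 0, Minimax = 0, Saddle: True

Work:
Row minimums: [-3, -5, 0] → maximin = 0
Column maximums: [5, 5, 0] → minimax = 0
Saddle point exists! Game value = 0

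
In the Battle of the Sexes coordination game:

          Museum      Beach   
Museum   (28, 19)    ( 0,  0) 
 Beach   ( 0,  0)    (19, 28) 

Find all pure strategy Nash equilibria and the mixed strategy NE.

Pure NE: (Museum, Museum) and (Beach, Beach); Mixed NE: p = 0.5957, q = 0.4043

Work:
Check pure NE:
(Museum, Museum): (28, 19) - no unilateral deviation beneficial
(Beach, Beach): (19, 28) - no unilateral deviation beneficial
Mixed NE: P1 plays Museum with p = 0.5957, P2 plays Museum with q = 0.4043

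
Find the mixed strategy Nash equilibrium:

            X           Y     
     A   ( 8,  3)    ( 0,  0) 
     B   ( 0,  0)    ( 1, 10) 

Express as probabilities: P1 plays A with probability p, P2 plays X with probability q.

p = 0.7692, q = 0.1111

Work:
Find probabilities that make opponent indifferent:
P2 chooses q to make P1 indifferent between A and B
P1 chooses p to make P2 indifferent between X and Y
Mixed NE: P1 plays (A: 0.7692, B: 0.2308), P2 plays (X: 0.1111, Y: 0.8889)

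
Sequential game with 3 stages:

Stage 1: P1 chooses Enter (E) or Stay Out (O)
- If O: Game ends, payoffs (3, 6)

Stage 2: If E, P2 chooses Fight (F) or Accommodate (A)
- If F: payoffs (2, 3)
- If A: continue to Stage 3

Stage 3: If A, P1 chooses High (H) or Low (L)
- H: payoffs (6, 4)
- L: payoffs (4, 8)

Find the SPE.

SPE: (E, A, H); Outcome (6, 4)

Work:
Stage 3: P1 chooses H (6 vs 4)
Stage 2: P2: F->3, A->4 (anticipating H). Choose A
Stage 1: P1: O->3, E->6 (anticipating A, H). Choose E
SPE path: E -> A -> H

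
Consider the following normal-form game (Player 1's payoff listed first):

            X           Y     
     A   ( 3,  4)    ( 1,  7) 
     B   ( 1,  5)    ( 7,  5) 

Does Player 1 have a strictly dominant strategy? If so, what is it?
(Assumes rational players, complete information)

No strictly dominant strategy exists for Player 1

Work:
A strategy strictly dominates another if it gives a strictly higher payoff against every opponent action. Compare each pair of P1's strategies column-by-column:
  A vs B: [3 vs 1, 1 vs 7] → A does not strictly dominate B (column Y: 1 ≤ 7)
  B vs A: [1 vs 3, 7 vs 1] → B does not strictly dominate A (column X: 1 ≤ 3)
No single strategy strictly dominates all others → no strictly dominant strategy.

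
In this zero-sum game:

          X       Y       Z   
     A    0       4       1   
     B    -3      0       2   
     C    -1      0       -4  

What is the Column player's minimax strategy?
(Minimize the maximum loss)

Column should play X, value = 0

Work:
Column player minimizes Row's maximum payoff:
Column X: max payoff to Row = 0
Column Y: max payoff to Row = 4
Column Z: max payoff to Row = 2
Minimum is 0, achieved by column X.
Minimax strategy: X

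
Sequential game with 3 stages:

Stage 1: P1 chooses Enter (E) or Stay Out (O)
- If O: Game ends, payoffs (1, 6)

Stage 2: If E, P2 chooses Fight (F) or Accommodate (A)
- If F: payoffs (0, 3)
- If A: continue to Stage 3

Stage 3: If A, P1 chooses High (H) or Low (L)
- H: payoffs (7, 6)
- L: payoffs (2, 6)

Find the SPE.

SPE: (E, A, H); Outcome (7, 6)

Work:
Stage 3: P1 chooses H (7 vs 2)
Stage 2: P2: F->3, A->6 (anticipating H). Choose A
Stage 1: P1: O->1, E->7 (anticipating A, H). Choose E
SPE path: E -> A -> H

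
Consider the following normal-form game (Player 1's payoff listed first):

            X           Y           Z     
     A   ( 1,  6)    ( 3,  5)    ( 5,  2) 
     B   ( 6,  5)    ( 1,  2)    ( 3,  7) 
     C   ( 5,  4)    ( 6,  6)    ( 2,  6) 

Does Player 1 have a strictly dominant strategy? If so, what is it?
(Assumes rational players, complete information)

No strictly dominant strategy exists for Player 1

Work:
A strategy strictly dominates another if it gives a strictly higher payoff against every opponent action. Compare each pair of P1's strategies column-by-column:
  A vs B: [1 vs 6, 3 vs 1, 5 vs 3] → A does not strictly dominate B (column X: 1 ≤ 6)
  A vs C: [1 vs 5, 3 vs 6, 5 vs 2] → A does not strictly dominate C (column X: 1 ≤ 5)
  B vs A: [6 vs 1, 1 vs 3, 3 vs 5] → B does not strictly dominate A (column Y: 1 ≤ 3)
  B vs C: [6 vs 5, 1 vs 6, 3 vs 2] → B does not strictly dominate C (column Y: 1 ≤ 6)
  C vs A: [5 vs 1, 6 vs 3, 2 vs 5] → C does not strictly dominate A (column Z: 2 ≤ 5)
  C vs B: [5 vs 6, 6 vs 1, 2 vs 3] → C does not strictly dominate B (column X: 5 ≤ 6)
No single strategy strictly dominates all others → no strictly dominant strategy.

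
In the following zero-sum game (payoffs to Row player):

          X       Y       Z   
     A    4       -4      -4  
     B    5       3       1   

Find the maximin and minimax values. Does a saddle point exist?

Maximin = 1, Minimax = 1, Saddle: True

Work:
Row minimums: [-4, 1] → maximin = 1
Column maximums: [5, 3, 1] → minimax = 1
Saddle point exists! Game value = 1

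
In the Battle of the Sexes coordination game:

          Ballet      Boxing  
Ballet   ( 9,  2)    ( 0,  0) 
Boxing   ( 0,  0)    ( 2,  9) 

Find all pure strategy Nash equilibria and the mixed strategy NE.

Pure NE: (Ballet, Ballet) and (Boxing, Boxing); Mixed NE: p = 0.8182, q = 0.1818

Work:
Check pure NE:
(Ballet, Ballet): (9, 2) - no unilateral deviation beneficial
(Boxing, Boxing): (2, 9) - no unilateral deviation beneficial
Mixed NE: P1 plays Ballet with p = 0.8182, P2 plays Ballet with q = 0.1818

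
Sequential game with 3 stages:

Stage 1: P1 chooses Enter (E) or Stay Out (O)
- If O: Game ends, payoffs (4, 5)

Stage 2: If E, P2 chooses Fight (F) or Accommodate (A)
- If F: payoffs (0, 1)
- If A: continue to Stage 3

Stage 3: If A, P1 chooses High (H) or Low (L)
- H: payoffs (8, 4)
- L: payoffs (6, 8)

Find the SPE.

SPE: (E, A, H); Outcome (8, 4)

Work:
Stage 3: P1 chooses H (8 vs 6)
Stage 2: P2: F->1, A->4 (anticipating H). Choose A
Stage 1: P1: O->4, E->8 (anticipating A, H). Choose E
SPE path: E -> A -> H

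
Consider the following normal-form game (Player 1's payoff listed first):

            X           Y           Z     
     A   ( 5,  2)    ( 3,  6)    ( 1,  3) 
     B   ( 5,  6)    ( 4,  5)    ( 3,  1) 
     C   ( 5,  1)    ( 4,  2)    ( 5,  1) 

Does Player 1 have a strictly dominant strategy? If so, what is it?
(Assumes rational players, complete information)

No strictly dominant strategy exists for Player 1

Work:
A strategy strictly dominates another if it gives a strictly higher payoff against every opponent action. Compare each pair of P1's strategies column-by-column:
  A vs B: [5 vs 5, 3 vs 4, 1 vs 3] → A does not strictly dominate B (column X: 5 ≤ 5)
  A vs C: [5 vs 5, 3 vs 4, 1 vs 5] → A does not strictly dominate C (column X: 5 ≤ 5)
  B vs A: [5 vs 5, 4 vs 3, 3 vs 1] → B does not strictly dominate A (column X: 5 ≤ 5)
  B vs C: [5 vs 5, 4 vs 4, 3 vs 5] → B does not strictly dominate C (column X: 5 ≤ 5)
  C vs A: [5 vs 5, 4 vs 3, 5 vs 1] → C does not strictly dominate A (column X: 5 ≤ 5)
  C vs B: [5 vs 5, 4 vs 4, 5 vs 3] → C does not strictly dominate B (column X: 5 ≤ 5)
No single strategy strictly dominates all others → no strictly dominant strategy.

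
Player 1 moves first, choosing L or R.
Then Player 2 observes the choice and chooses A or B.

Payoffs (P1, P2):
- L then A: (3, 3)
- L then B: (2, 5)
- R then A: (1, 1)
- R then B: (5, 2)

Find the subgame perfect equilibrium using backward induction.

P1 plays R, P2 plays B after L and B after R; Payoff (5, 2)

Work:
Backward induction:
After L: P2 chooses B → P1 gets 2
After R: P2 chooses B → P1 gets 5
P1 chooses R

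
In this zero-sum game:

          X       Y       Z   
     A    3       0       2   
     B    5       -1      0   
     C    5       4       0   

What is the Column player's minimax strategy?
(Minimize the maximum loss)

Column should play Z, value = 2

Work:
Column player minimizes Row's maximum payoff:
Column X: max payoff to Row = 5
Column Y: max payoff to Row = 4
Column Z: max payoff to Row = 2
Minimum is 2, achieved by column Z.
Minimax strategy: Z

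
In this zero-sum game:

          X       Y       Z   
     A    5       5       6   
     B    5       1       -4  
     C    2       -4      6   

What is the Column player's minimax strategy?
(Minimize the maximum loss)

Column should play X or Y (all achieve the minimum), value = 5

Work:
Column player minimizes Row's maximum payoff:
Column X: max payoff to Row = 5
Column Y: max payoff to Row = 5
Column Z: max payoff to Row = 6
Minimum is 5, achieved by columns X, Y (tied).
Each of X or Y is a minimax strategy.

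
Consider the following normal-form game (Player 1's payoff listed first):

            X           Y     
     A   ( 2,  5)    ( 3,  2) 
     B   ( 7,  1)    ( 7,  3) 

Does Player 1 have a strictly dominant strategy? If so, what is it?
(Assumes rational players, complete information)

Yes, Player 1's strictly dominant strategy is B

Work:
A strategy strictly dominates another if it gives a strictly higher payoff against every opponent action. Compare each pair of P1's strategies column-by-column:
  A vs B: [2 vs 7, 3 vs 7] → A does not strictly dominate B (column X: 2 ≤ 7)
  B vs A: [7 vs 2, 7 vs 3] → B strictly dominates A
B strictly dominates every other strategy → strictly dominant.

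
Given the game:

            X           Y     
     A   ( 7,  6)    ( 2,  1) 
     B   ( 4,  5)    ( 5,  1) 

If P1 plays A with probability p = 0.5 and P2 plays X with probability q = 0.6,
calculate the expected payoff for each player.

E[P1] = 4.7, E[P2] = 3.7

Work:
E[P1] = p·q·π₁(A,X) + p·(1-q)·π₁(A,Y) + (1-p)·q·π₁(B,X) + (1-p)·(1-q)·π₁(B,Y)
= 0.5·0.6·7 + 0.5·0.4·2 + 0.5·0.6·4 + 0.5·0.4·5
= 4.7

E[P2] = 3.7 (similar calculation)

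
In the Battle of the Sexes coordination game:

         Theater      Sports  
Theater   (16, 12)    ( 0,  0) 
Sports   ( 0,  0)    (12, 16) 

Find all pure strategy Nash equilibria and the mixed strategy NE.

Pure NE: (Theater, Theater) and (Sports, Sports); Mixed NE: p = 0.5714, q = 0.4286

Work:
Check pure NE:
(Theater, Theater): (16, 12) - no unilateral deviation beneficial
(Sports, Sports): (12, 16) - no unilateral deviation beneficial
Mixed NE: P1 plays Theater with p = 0.5714, P2 plays Theater with q = 0.4286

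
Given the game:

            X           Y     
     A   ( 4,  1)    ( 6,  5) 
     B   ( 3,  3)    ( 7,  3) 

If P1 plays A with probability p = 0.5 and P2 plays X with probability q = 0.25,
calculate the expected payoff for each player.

E[P1] = 5.75, E[P2] = 3.5

Work:
E[P1] = p·q·π₁(A,X) + p·(1-q)·π₁(A,Y) + (1-p)·q·π₁(B,X) + (1-p)·(1-q)·π₁(B,Y)
= 0.5·0.25·4 + 0.5·0.75·6 + 0.5·0.25·3 + 0.5·0.75·7
= 5.75

E[P2] = 3.5 (similar calculation)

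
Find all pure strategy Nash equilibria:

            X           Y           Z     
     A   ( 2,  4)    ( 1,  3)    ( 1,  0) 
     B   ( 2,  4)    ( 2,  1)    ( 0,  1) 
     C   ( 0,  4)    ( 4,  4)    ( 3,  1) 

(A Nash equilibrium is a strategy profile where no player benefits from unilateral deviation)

Nash equilibrium: (A, X), (B, X), (C, Y)

Work:
Best responses:
  P1 vs X: payoffs [2, 2, 0] → best response A/B (payoff 2)
  P1 vs Y: payoffs [1, 2, 4] → best response C (payoff 4)
  P1 vs Z: payoffs [1, 0, 3] → best response C (payoff 3)
  P2 vs A: payoffs [4, 3, 0] → best response X (payoff 4)
  P2 vs B: payoffs [4, 1, 1] → best response X (payoff 4)
  P2 vs C: payoffs [4, 4, 1] → best response X/Y (payoff 4)
Mutual best responses: (A,X), (B,X), (C,Y) → Nash equilibria.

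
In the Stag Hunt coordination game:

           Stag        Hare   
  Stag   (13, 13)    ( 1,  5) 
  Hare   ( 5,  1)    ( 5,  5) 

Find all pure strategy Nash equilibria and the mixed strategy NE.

Pure NE: (Stag, Stag) and (Hare, Hare); Mixed NE: p = 0.3333, q = 0.3333

Work:
Check pure NE:
(Stag, Stag): (13, 13) - no unilateral deviation beneficial
(Hare, Hare): (5, 5) - no unilateral deviation beneficial
Mixed NE: P1 plays Stag with p = 0.3333, P2 plays Stag with q = 0.3333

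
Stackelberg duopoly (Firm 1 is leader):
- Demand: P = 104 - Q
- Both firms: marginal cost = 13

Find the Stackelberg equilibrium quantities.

q₁* (leader) = 45.5, q₂* (follower) = 22.75

Work:
Follower's reaction: q₂ = (a - c - q₁)/2
Leader substitutes: π₁ = q₁·(a - q₁ - (a-c-q₁)/2 - c)
FOC: q₁* = (104 - 13)/2 = 45.50
Then: q₂* = (104 - 13 - 45.5)/2 = 22.75
Leader has first-mover advantage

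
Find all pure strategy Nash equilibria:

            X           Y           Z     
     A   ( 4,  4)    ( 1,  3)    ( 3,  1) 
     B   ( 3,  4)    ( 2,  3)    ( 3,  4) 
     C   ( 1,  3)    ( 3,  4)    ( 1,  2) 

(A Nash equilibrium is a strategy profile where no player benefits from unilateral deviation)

Nash equilibrium: (A, X), (B, Z), (C, Y)

Work:
Best responses:
  P1 vs X: payoffs [4, 3, 1] → best response A (payoff 4)
  P1 vs Y: payoffs [1, 2, 3] → best response C (payoff 3)
  P1 vs Z: payoffs [3, 3, 1] → best response A/B (payoff 3)
  P2 vs A: payoffs [4, 3, 1] → best response X (payoff 4)
  P2 vs B: payoffs [4, 3, 4] → best response X/Z (payoff 4)
  P2 vs C: payoffs [3, 4, 2] → best response Y (payoff 4)
Mutual best responses: (A,X), (B,Z), (C,Y) → Nash equilibria.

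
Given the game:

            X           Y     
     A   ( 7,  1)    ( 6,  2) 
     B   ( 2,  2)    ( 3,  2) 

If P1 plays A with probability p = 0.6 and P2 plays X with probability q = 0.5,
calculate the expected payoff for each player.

E[P1] = 4.9, E[P2] = 1.7

Work:
E[P1] = p·q·π₁(A,X) + p·(1-q)·π₁(A,Y) + (1-p)·q·π₁(B,X) + (1-p)·(1-q)·π₁(B,Y)
= 0.6·0.5·7 + 0.6·0.5·6 + 0.4·0.5·2 + 0.4·0.5·3
= 4.9

E[P2] = 1.7 (similar calculation)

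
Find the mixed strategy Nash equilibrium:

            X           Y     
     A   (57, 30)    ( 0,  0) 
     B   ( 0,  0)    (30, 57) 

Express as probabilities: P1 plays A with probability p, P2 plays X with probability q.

p = 0.6552, q = 0.3448

Work:
Find probabilities that make opponent indifferent:
P2 chooses q to make P1 indifferent between A and B
P1 chooses p to make P2 indifferent between X and Y
Mixed NE: P1 plays (A: 0.6552, B: 0.3448), P2 plays (X: 0.3448, Y: 0.6552)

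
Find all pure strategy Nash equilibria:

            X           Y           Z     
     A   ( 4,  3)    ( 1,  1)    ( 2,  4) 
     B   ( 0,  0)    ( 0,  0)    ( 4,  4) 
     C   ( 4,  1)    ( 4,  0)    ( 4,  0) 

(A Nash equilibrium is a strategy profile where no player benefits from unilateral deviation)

Nash equilibrium: (B, Z), (C, X)

Work:
Best responses:
  P1 vs X: payoffs [4, 0, 4] → best response A/C (payoff 4)
  P1 vs Y: payoffs [1, 0, 4] → best response C (payoff 4)
  P1 vs Z: payoffs [2, 4, 4] → best response B/C (payoff 4)
  P2 vs A: payoffs [3, 1, 4] → best response Z (payoff 4)
  P2 vs B: payoffs [0, 0, 4] → best response Z (payoff 4)
  P2 vs C: payoffs [1, 0, 0] → best response X (payoff 1)
Mutual best responses: (B,Z), (C,X) → Nash equilibria.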